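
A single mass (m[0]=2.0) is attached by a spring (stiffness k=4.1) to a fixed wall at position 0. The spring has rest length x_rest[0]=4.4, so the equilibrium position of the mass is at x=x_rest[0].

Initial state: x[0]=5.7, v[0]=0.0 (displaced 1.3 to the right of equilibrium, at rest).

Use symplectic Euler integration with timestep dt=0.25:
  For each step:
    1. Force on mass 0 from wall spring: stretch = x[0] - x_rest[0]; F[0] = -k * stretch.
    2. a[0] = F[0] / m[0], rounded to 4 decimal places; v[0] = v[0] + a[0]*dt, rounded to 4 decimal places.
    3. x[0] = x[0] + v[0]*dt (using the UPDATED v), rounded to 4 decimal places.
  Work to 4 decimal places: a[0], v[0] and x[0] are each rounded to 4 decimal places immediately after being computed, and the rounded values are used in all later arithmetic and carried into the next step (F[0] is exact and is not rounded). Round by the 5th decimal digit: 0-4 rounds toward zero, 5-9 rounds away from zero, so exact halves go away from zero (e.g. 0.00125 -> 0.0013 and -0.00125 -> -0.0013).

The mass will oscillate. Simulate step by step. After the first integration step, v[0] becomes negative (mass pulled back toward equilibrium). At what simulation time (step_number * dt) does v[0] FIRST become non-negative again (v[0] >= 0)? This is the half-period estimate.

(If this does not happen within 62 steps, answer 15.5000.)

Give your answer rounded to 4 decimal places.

Answer: 2.2500

Derivation:
Step 0: x=[5.7000] v=[0.0000]
Step 1: x=[5.5334] v=[-0.6663]
Step 2: x=[5.2216] v=[-1.2472]
Step 3: x=[4.8045] v=[-1.6683]
Step 4: x=[4.3356] v=[-1.8756]
Step 5: x=[3.8750] v=[-1.8426]
Step 6: x=[3.4816] v=[-1.5735]
Step 7: x=[3.2059] v=[-1.1028]
Step 8: x=[3.0832] v=[-0.4908]
Step 9: x=[3.1292] v=[0.1841]
First v>=0 after going negative at step 9, time=2.2500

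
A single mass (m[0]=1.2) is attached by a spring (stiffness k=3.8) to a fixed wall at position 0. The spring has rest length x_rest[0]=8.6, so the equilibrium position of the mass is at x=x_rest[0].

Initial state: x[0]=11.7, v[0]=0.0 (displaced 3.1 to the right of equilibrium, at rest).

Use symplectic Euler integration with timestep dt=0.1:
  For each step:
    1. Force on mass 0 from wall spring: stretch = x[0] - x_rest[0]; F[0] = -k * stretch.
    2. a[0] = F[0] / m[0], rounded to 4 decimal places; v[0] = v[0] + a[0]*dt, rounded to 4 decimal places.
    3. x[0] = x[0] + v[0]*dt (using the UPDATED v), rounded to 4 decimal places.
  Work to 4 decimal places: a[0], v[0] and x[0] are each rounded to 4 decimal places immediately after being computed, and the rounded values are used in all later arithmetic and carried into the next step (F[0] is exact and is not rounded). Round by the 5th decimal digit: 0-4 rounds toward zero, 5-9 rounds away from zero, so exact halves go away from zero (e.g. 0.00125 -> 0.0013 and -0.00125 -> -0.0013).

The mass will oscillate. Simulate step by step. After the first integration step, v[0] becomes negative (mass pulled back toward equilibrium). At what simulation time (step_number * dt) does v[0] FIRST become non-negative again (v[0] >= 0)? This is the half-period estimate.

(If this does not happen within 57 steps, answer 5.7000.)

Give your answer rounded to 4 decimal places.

Step 0: x=[11.7000] v=[0.0000]
Step 1: x=[11.6018] v=[-0.9817]
Step 2: x=[11.4086] v=[-1.9323]
Step 3: x=[11.1264] v=[-2.8217]
Step 4: x=[10.7642] v=[-3.6217]
Step 5: x=[10.3335] v=[-4.3070]
Step 6: x=[9.8479] v=[-4.8559]
Step 7: x=[9.3228] v=[-5.2511]
Step 8: x=[8.7748] v=[-5.4800]
Step 9: x=[8.2213] v=[-5.5354]
Step 10: x=[7.6798] v=[-5.4155]
Step 11: x=[7.1674] v=[-5.1241]
Step 12: x=[6.7004] v=[-4.6704]
Step 13: x=[6.2935] v=[-4.0689]
Step 14: x=[5.9597] v=[-3.3385]
Step 15: x=[5.7095] v=[-2.5024]
Step 16: x=[5.5508] v=[-1.5871]
Step 17: x=[5.4887] v=[-0.6215]
Step 18: x=[5.5251] v=[0.3638]
First v>=0 after going negative at step 18, time=1.8000

Answer: 1.8000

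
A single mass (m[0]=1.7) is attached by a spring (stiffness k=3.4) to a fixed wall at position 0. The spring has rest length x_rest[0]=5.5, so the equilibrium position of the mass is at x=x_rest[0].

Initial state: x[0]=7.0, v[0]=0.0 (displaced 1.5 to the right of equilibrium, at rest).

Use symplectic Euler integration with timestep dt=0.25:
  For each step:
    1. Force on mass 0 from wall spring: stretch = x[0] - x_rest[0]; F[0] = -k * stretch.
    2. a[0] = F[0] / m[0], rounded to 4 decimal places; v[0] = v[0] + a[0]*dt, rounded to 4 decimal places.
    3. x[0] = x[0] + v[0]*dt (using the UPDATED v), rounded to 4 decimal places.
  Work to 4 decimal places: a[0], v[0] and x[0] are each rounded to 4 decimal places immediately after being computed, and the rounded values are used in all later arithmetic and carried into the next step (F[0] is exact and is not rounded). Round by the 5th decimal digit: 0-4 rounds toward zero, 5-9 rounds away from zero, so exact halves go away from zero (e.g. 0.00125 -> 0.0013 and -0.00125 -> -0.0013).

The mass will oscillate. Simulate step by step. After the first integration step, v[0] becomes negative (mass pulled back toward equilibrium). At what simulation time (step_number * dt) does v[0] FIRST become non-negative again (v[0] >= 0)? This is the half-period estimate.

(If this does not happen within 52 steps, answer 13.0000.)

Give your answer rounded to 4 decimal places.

Answer: 2.2500

Derivation:
Step 0: x=[7.0000] v=[0.0000]
Step 1: x=[6.8125] v=[-0.7500]
Step 2: x=[6.4609] v=[-1.4063]
Step 3: x=[5.9892] v=[-1.8868]
Step 4: x=[5.4564] v=[-2.1314]
Step 5: x=[4.9290] v=[-2.1096]
Step 6: x=[4.4730] v=[-1.8241]
Step 7: x=[4.1454] v=[-1.3106]
Step 8: x=[3.9871] v=[-0.6333]
Step 9: x=[4.0179] v=[0.1232]
First v>=0 after going negative at step 9, time=2.2500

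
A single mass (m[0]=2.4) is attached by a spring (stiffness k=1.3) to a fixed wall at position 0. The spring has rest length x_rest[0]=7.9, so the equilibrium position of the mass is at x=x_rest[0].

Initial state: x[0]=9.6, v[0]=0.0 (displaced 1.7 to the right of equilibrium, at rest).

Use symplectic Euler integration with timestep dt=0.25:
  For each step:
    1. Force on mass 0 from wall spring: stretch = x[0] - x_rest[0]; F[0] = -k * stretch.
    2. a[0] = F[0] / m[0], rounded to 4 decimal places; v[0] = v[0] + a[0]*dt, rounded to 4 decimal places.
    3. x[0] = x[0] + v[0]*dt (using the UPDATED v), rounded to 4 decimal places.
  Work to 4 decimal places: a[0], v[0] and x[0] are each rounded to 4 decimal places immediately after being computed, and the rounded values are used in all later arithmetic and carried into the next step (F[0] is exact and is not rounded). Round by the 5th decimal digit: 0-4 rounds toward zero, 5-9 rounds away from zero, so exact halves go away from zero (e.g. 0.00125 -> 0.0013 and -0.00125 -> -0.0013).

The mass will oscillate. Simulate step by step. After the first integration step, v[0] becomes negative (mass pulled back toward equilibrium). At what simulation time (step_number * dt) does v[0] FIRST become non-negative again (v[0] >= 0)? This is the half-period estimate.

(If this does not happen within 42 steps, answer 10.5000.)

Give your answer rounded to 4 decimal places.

Answer: 4.5000

Derivation:
Step 0: x=[9.6000] v=[0.0000]
Step 1: x=[9.5425] v=[-0.2302]
Step 2: x=[9.4294] v=[-0.4526]
Step 3: x=[9.2645] v=[-0.6597]
Step 4: x=[9.0534] v=[-0.8445]
Step 5: x=[8.8032] v=[-1.0007]
Step 6: x=[8.5225] v=[-1.1230]
Step 7: x=[8.2207] v=[-1.2073]
Step 8: x=[7.9080] v=[-1.2507]
Step 9: x=[7.5951] v=[-1.2518]
Step 10: x=[7.2925] v=[-1.2105]
Step 11: x=[7.0105] v=[-1.1282]
Step 12: x=[6.7586] v=[-1.0078]
Step 13: x=[6.5453] v=[-0.8532]
Step 14: x=[6.3779] v=[-0.6698]
Step 15: x=[6.2620] v=[-0.4637]
Step 16: x=[6.2015] v=[-0.2419]
Step 17: x=[6.1985] v=[-0.0119]
Step 18: x=[6.2531] v=[0.2185]
First v>=0 after going negative at step 18, time=4.5000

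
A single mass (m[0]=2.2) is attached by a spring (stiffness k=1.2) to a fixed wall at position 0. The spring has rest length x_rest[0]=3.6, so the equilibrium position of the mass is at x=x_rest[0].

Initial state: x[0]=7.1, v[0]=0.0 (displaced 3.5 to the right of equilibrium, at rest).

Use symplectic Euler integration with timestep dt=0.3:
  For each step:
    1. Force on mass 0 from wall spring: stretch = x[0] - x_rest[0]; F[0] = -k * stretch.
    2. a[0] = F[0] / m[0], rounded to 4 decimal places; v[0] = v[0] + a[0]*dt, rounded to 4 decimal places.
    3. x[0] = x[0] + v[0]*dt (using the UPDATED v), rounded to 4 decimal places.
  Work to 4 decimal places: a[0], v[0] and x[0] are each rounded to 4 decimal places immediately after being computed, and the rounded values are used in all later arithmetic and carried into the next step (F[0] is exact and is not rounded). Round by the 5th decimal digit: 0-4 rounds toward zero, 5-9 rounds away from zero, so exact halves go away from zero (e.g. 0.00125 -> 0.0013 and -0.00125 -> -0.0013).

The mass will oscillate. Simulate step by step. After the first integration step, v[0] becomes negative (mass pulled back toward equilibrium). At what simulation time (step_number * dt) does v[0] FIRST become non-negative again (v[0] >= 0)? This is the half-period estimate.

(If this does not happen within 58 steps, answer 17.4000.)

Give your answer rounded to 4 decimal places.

Step 0: x=[7.1000] v=[0.0000]
Step 1: x=[6.9282] v=[-0.5727]
Step 2: x=[6.5930] v=[-1.1173]
Step 3: x=[6.1109] v=[-1.6071]
Step 4: x=[5.5055] v=[-2.0180]
Step 5: x=[4.8066] v=[-2.3298]
Step 6: x=[4.0484] v=[-2.5272]
Step 7: x=[3.2682] v=[-2.6006]
Step 8: x=[2.5043] v=[-2.5463]
Step 9: x=[1.7942] v=[-2.3670]
Step 10: x=[1.1728] v=[-2.0715]
Step 11: x=[0.6705] v=[-1.6743]
Step 12: x=[0.3120] v=[-1.1949]
Step 13: x=[0.1149] v=[-0.6569]
Step 14: x=[0.0889] v=[-0.0866]
Step 15: x=[0.2353] v=[0.4879]
First v>=0 after going negative at step 15, time=4.5000

Answer: 4.5000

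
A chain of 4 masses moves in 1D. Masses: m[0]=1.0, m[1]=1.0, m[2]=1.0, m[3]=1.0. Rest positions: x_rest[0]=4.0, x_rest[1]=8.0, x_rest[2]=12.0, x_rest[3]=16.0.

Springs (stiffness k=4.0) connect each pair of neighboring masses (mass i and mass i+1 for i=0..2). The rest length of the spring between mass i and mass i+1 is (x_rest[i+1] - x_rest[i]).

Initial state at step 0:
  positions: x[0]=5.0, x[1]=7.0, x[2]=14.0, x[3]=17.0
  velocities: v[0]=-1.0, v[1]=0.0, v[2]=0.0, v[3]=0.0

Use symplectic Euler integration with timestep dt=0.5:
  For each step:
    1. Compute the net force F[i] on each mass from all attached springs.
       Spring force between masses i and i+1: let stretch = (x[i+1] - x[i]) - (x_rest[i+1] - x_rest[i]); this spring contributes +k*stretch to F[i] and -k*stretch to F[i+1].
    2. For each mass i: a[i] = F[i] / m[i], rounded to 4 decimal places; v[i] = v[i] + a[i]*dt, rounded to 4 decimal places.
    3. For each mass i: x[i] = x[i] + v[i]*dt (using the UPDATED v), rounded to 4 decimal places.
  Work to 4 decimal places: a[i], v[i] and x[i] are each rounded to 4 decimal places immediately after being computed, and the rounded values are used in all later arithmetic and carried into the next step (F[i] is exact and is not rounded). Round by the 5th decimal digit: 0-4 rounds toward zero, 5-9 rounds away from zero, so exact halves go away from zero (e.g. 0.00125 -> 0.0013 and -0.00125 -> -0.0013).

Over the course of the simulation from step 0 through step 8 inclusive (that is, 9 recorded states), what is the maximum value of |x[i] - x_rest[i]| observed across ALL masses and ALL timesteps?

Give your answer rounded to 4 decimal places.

Answer: 4.0000

Derivation:
Step 0: x=[5.0000 7.0000 14.0000 17.0000] v=[-1.0000 0.0000 0.0000 0.0000]
Step 1: x=[2.5000 12.0000 10.0000 18.0000] v=[-5.0000 10.0000 -8.0000 2.0000]
Step 2: x=[5.5000 5.5000 16.0000 15.0000] v=[6.0000 -13.0000 12.0000 -6.0000]
Step 3: x=[4.5000 9.5000 10.5000 17.0000] v=[-2.0000 8.0000 -11.0000 4.0000]
Step 4: x=[4.5000 9.5000 10.5000 16.5000] v=[0.0000 0.0000 0.0000 -1.0000]
Step 5: x=[5.5000 5.5000 15.5000 14.0000] v=[2.0000 -8.0000 10.0000 -5.0000]
Step 6: x=[2.5000 11.5000 9.0000 17.0000] v=[-6.0000 12.0000 -13.0000 6.0000]
Step 7: x=[4.5000 6.0000 13.0000 16.0000] v=[4.0000 -11.0000 8.0000 -2.0000]
Step 8: x=[4.0000 6.0000 13.0000 16.0000] v=[-1.0000 0.0000 0.0000 0.0000]
Max displacement = 4.0000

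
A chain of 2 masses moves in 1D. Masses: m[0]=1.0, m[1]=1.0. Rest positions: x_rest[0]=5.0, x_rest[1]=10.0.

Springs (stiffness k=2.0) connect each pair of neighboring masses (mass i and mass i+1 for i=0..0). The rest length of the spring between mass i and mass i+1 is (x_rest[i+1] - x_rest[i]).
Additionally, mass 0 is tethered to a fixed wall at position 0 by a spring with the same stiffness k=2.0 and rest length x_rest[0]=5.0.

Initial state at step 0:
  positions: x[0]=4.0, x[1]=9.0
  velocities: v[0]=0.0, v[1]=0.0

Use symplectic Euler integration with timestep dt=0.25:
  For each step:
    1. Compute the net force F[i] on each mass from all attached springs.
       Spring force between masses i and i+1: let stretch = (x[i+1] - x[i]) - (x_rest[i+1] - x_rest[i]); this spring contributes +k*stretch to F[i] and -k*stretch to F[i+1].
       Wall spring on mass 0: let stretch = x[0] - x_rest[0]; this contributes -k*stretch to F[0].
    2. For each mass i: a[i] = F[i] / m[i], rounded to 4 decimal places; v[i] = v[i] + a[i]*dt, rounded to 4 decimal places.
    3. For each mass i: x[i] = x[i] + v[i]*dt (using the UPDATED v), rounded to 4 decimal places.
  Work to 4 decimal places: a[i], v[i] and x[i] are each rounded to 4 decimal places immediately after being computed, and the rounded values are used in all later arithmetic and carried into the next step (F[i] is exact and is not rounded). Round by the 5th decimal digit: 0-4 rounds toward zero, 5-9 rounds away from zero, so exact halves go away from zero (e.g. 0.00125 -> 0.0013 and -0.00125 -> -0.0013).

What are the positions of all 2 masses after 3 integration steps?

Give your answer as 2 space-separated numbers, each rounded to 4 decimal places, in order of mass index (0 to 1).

Step 0: x=[4.0000 9.0000] v=[0.0000 0.0000]
Step 1: x=[4.1250 9.0000] v=[0.5000 0.0000]
Step 2: x=[4.3438 9.0156] v=[0.8750 0.0625]
Step 3: x=[4.6036 9.0723] v=[1.0390 0.2266]

Answer: 4.6036 9.0723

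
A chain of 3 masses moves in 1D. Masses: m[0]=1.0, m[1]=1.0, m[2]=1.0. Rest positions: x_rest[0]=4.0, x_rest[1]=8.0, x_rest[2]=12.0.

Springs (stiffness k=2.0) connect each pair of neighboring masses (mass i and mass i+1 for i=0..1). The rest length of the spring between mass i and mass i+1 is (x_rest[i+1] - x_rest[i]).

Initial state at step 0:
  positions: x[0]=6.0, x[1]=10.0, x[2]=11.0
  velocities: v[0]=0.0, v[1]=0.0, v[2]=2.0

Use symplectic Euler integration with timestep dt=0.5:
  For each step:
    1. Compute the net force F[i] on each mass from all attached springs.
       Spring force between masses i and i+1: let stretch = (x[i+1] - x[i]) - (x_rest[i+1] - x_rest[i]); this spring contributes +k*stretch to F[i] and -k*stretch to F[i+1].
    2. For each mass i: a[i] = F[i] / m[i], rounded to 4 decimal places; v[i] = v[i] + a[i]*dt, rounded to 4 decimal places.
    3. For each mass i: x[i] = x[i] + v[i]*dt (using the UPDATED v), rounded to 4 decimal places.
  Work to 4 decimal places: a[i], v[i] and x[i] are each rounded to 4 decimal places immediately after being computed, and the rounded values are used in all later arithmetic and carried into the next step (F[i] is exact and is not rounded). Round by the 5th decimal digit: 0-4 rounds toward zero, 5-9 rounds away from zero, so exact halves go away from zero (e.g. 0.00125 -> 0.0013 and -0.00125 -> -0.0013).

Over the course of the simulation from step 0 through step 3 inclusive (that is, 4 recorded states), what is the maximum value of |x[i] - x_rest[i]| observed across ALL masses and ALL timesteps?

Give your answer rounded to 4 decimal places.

Answer: 3.8750

Derivation:
Step 0: x=[6.0000 10.0000 11.0000] v=[0.0000 0.0000 2.0000]
Step 1: x=[6.0000 8.5000 13.5000] v=[0.0000 -3.0000 5.0000]
Step 2: x=[5.2500 8.2500 15.5000] v=[-1.5000 -0.5000 4.0000]
Step 3: x=[4.0000 10.1250 15.8750] v=[-2.5000 3.7500 0.7500]
Max displacement = 3.8750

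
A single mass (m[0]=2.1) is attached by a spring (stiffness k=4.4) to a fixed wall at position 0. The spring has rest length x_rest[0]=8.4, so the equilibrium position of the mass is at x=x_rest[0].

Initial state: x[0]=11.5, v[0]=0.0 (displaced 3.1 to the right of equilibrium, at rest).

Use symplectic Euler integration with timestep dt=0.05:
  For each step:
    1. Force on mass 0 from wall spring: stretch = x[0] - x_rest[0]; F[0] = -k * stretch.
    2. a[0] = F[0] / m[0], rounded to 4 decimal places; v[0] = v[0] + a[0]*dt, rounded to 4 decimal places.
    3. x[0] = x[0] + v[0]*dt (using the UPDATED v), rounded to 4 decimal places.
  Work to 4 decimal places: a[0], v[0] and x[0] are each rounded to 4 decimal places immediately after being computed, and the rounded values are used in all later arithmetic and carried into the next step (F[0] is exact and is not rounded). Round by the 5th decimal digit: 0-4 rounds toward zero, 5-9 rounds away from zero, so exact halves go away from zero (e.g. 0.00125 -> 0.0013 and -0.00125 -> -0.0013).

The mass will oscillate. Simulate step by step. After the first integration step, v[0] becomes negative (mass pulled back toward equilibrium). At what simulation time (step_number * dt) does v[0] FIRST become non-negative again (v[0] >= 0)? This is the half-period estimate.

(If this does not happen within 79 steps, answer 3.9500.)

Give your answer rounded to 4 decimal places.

Step 0: x=[11.5000] v=[0.0000]
Step 1: x=[11.4838] v=[-0.3248]
Step 2: x=[11.4514] v=[-0.6479]
Step 3: x=[11.4030] v=[-0.9676]
Step 4: x=[11.3389] v=[-1.2822]
Step 5: x=[11.2594] v=[-1.5901]
Step 6: x=[11.1649] v=[-1.8897]
Step 7: x=[11.0559] v=[-2.1794]
Step 8: x=[10.9330] v=[-2.4576]
Step 9: x=[10.7969] v=[-2.7230]
Step 10: x=[10.6482] v=[-2.9741]
Step 11: x=[10.4877] v=[-3.2096]
Step 12: x=[10.3163] v=[-3.4283]
Step 13: x=[10.1348] v=[-3.6291]
Step 14: x=[9.9443] v=[-3.8108]
Step 15: x=[9.7457] v=[-3.9726]
Step 16: x=[9.5400] v=[-4.1136]
Step 17: x=[9.3284] v=[-4.2330]
Step 18: x=[9.1119] v=[-4.3303]
Step 19: x=[8.8917] v=[-4.4049]
Step 20: x=[8.6689] v=[-4.4564]
Step 21: x=[8.4447] v=[-4.4846]
Step 22: x=[8.2202] v=[-4.4893]
Step 23: x=[7.9967] v=[-4.4705]
Step 24: x=[7.7753] v=[-4.4283]
Step 25: x=[7.5572] v=[-4.3629]
Step 26: x=[7.3435] v=[-4.2746]
Step 27: x=[7.1353] v=[-4.1639]
Step 28: x=[6.9337] v=[-4.0314]
Step 29: x=[6.7398] v=[-3.8778]
Step 30: x=[6.5546] v=[-3.7039]
Step 31: x=[6.3791] v=[-3.5106]
Step 32: x=[6.2142] v=[-3.2989]
Step 33: x=[6.0607] v=[-3.0699]
Step 34: x=[5.9195] v=[-2.8248]
Step 35: x=[5.7913] v=[-2.5649]
Step 36: x=[5.6767] v=[-2.2916]
Step 37: x=[5.5764] v=[-2.0063]
Step 38: x=[5.4909] v=[-1.7105]
Step 39: x=[5.4206] v=[-1.4057]
Step 40: x=[5.3659] v=[-1.0936]
Step 41: x=[5.3271] v=[-0.7757]
Step 42: x=[5.3044] v=[-0.4538]
Step 43: x=[5.2979] v=[-0.1295]
Step 44: x=[5.3077] v=[0.1955]
First v>=0 after going negative at step 44, time=2.2000

Answer: 2.2000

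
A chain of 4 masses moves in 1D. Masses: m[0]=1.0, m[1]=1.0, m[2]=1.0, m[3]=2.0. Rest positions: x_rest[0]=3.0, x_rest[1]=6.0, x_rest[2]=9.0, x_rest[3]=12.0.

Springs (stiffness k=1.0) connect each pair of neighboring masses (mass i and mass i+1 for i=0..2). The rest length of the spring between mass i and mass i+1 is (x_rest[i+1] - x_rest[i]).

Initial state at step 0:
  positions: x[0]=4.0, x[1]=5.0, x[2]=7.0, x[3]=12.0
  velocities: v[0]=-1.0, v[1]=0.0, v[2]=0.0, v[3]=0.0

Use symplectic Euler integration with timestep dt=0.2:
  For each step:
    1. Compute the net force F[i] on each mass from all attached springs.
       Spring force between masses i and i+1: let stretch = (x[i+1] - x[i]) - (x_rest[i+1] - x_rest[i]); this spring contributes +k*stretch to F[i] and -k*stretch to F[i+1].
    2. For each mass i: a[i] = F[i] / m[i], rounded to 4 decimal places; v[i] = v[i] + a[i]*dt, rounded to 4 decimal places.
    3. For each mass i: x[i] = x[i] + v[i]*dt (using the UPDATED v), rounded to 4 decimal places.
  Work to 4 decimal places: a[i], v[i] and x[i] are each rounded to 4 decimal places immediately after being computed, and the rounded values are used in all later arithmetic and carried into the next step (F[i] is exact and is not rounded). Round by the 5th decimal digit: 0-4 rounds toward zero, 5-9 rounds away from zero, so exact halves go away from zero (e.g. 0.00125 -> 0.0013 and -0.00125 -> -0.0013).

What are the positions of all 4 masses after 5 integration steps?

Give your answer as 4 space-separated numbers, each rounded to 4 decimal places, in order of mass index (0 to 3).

Answer: 2.1079 5.4017 8.4804 11.5050

Derivation:
Step 0: x=[4.0000 5.0000 7.0000 12.0000] v=[-1.0000 0.0000 0.0000 0.0000]
Step 1: x=[3.7200 5.0400 7.1200 11.9600] v=[-1.4000 0.2000 0.6000 -0.2000]
Step 2: x=[3.3728 5.1104 7.3504 11.8832] v=[-1.7360 0.3520 1.1520 -0.3840]
Step 3: x=[2.9751 5.2009 7.6725 11.7757] v=[-1.9885 0.4525 1.6106 -0.5373]
Step 4: x=[2.5464 5.3012 8.0599 11.6462] v=[-2.1433 0.5017 1.9369 -0.6476]
Step 5: x=[2.1079 5.4017 8.4804 11.5050] v=[-2.1923 0.5025 2.1024 -0.7062]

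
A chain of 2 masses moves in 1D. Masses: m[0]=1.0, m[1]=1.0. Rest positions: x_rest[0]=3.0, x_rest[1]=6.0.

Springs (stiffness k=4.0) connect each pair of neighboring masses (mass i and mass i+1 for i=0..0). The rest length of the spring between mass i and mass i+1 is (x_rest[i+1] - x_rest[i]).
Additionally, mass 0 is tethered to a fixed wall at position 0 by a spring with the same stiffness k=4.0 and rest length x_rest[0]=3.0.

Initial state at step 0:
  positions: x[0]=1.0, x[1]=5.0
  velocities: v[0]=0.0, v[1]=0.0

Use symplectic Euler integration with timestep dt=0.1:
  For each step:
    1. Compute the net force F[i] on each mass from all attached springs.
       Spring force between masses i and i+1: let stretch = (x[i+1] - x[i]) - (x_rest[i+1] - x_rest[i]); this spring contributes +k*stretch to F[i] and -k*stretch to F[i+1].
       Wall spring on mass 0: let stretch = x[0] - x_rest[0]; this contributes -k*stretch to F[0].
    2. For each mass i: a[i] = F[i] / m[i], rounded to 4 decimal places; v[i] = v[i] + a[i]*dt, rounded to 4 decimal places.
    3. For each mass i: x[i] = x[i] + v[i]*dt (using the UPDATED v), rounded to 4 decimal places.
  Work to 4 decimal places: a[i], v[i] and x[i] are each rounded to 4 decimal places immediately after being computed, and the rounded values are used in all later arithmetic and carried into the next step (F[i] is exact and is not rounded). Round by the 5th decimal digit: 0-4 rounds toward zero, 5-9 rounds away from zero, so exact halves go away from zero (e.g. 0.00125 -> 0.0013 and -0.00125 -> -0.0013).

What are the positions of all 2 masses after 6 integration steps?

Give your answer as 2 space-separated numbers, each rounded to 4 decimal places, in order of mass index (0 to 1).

Answer: 2.8275 4.5522

Derivation:
Step 0: x=[1.0000 5.0000] v=[0.0000 0.0000]
Step 1: x=[1.1200 4.9600] v=[1.2000 -0.4000]
Step 2: x=[1.3488 4.8864] v=[2.2880 -0.7360]
Step 3: x=[1.6652 4.7913] v=[3.1635 -0.9510]
Step 4: x=[2.0400 4.6912] v=[3.7479 -1.0014]
Step 5: x=[2.4392 4.6050] v=[3.9924 -0.8619]
Step 6: x=[2.8275 4.5522] v=[3.8830 -0.5282]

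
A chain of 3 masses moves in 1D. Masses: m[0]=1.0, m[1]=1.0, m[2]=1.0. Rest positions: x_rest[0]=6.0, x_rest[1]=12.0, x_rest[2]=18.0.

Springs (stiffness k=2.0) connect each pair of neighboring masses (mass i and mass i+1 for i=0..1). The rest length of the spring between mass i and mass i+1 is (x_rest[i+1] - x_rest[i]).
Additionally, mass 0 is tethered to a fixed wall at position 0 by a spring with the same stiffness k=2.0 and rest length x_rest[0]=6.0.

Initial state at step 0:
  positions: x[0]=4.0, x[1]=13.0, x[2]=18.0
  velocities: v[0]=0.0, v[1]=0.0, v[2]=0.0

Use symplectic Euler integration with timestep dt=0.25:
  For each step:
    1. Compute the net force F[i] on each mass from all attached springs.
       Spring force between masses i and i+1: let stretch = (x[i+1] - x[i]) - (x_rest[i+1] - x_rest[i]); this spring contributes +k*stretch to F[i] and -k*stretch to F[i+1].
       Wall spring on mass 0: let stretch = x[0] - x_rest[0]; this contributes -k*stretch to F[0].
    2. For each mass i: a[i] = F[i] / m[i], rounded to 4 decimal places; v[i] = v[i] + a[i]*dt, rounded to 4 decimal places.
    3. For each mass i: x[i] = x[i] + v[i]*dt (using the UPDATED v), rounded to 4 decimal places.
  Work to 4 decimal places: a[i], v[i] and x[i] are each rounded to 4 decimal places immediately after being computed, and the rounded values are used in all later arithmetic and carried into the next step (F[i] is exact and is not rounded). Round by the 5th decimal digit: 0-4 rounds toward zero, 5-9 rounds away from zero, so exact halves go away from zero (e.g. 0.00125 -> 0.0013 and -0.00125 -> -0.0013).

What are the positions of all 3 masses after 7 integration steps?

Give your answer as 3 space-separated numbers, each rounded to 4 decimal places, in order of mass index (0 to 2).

Step 0: x=[4.0000 13.0000 18.0000] v=[0.0000 0.0000 0.0000]
Step 1: x=[4.6250 12.5000 18.1250] v=[2.5000 -2.0000 0.5000]
Step 2: x=[5.6563 11.7188 18.2969] v=[4.1250 -3.1250 0.6875]
Step 3: x=[6.7383 11.0020 18.3965] v=[4.3281 -2.8672 0.3985]
Step 4: x=[7.5110 10.6766 18.3218] v=[3.0908 -1.3018 -0.2988]
Step 5: x=[7.7405 10.9111 18.0415] v=[0.9181 0.9380 -1.1214]
Step 6: x=[7.3988 11.6406 17.6199] v=[-1.3669 2.9179 -1.6866]
Step 7: x=[6.6625 12.5873 17.2008] v=[-2.9454 3.7867 -1.6763]

Answer: 6.6625 12.5873 17.2008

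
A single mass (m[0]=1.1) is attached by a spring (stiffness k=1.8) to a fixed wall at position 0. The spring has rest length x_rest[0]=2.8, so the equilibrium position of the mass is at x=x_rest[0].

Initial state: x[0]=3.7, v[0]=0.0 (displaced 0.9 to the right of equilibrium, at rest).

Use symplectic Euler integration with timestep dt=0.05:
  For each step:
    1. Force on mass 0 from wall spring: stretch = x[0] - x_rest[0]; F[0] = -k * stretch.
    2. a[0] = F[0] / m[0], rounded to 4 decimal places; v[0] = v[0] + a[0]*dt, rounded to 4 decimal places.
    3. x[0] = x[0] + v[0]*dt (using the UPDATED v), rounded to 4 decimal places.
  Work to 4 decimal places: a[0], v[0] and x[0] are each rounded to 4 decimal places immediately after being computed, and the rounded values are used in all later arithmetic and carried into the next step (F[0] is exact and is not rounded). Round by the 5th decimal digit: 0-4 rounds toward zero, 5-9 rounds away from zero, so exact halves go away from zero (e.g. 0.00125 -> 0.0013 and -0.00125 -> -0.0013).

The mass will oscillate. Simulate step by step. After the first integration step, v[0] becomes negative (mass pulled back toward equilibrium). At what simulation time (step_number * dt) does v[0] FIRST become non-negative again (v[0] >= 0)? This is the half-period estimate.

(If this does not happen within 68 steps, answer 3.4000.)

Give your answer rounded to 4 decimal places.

Answer: 2.5000

Derivation:
Step 0: x=[3.7000] v=[0.0000]
Step 1: x=[3.6963] v=[-0.0736]
Step 2: x=[3.6890] v=[-0.1469]
Step 3: x=[3.6780] v=[-0.2196]
Step 4: x=[3.6634] v=[-0.2914]
Step 5: x=[3.6453] v=[-0.3620]
Step 6: x=[3.6237] v=[-0.4312]
Step 7: x=[3.5988] v=[-0.4986]
Step 8: x=[3.5706] v=[-0.5640]
Step 9: x=[3.5392] v=[-0.6271]
Step 10: x=[3.5048] v=[-0.6876]
Step 11: x=[3.4675] v=[-0.7453]
Step 12: x=[3.4275] v=[-0.7999]
Step 13: x=[3.3849] v=[-0.8512]
Step 14: x=[3.3399] v=[-0.8991]
Step 15: x=[3.2927] v=[-0.9433]
Step 16: x=[3.2435] v=[-0.9836]
Step 17: x=[3.1925] v=[-1.0199]
Step 18: x=[3.1399] v=[-1.0520]
Step 19: x=[3.0859] v=[-1.0798]
Step 20: x=[3.0307] v=[-1.1032]
Step 21: x=[2.9746] v=[-1.1221]
Step 22: x=[2.9178] v=[-1.1364]
Step 23: x=[2.8605] v=[-1.1460]
Step 24: x=[2.8030] v=[-1.1510]
Step 25: x=[2.7454] v=[-1.1512]
Step 26: x=[2.6881] v=[-1.1467]
Step 27: x=[2.6312] v=[-1.1375]
Step 28: x=[2.5750] v=[-1.1237]
Step 29: x=[2.5197] v=[-1.1053]
Step 30: x=[2.4656] v=[-1.0824]
Step 31: x=[2.4129] v=[-1.0550]
Step 32: x=[2.3617] v=[-1.0233]
Step 33: x=[2.3123] v=[-0.9874]
Step 34: x=[2.2649] v=[-0.9475]
Step 35: x=[2.2197] v=[-0.9037]
Step 36: x=[2.1769] v=[-0.8562]
Step 37: x=[2.1366] v=[-0.8052]
Step 38: x=[2.0991] v=[-0.7509]
Step 39: x=[2.0644] v=[-0.6936]
Step 40: x=[2.0327] v=[-0.6334]
Step 41: x=[2.0042] v=[-0.5706]
Step 42: x=[1.9789] v=[-0.5055]
Step 43: x=[1.9570] v=[-0.4383]
Step 44: x=[1.9385] v=[-0.3693]
Step 45: x=[1.9236] v=[-0.2988]
Step 46: x=[1.9122] v=[-0.2271]
Step 47: x=[1.9045] v=[-0.1545]
Step 48: x=[1.9004] v=[-0.0812]
Step 49: x=[1.9000] v=[-0.0076]
Step 50: x=[1.9033] v=[0.0660]
First v>=0 after going negative at step 50, time=2.5000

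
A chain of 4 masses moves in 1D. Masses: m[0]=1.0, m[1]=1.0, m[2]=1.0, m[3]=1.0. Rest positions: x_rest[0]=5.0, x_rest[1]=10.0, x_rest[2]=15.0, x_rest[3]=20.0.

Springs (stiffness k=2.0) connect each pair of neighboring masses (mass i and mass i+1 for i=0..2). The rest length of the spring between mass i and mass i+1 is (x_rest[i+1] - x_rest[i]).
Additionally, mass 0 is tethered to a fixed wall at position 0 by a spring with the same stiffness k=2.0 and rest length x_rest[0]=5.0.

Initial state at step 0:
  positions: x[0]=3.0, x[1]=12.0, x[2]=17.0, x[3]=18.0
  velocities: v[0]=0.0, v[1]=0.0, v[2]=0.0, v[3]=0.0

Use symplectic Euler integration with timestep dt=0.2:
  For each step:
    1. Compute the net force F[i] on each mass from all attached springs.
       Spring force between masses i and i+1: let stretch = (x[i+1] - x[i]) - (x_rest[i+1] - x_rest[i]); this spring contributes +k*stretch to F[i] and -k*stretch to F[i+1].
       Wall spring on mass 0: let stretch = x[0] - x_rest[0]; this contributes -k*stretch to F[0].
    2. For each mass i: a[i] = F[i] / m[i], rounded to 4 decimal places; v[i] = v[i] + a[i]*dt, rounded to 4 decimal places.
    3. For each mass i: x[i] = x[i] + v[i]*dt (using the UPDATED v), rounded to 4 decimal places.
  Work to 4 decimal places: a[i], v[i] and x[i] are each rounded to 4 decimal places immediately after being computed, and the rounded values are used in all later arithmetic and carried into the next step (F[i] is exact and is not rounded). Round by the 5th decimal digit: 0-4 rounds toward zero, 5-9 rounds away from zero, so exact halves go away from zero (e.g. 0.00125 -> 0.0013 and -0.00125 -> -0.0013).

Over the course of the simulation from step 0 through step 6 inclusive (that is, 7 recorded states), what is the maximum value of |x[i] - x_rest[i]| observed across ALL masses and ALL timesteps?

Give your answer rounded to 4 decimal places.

Step 0: x=[3.0000 12.0000 17.0000 18.0000] v=[0.0000 0.0000 0.0000 0.0000]
Step 1: x=[3.4800 11.6800 16.6800 18.3200] v=[2.4000 -1.6000 -1.6000 1.6000]
Step 2: x=[4.3376 11.1040 16.0912 18.9088] v=[4.2880 -2.8800 -2.9440 2.9440]
Step 3: x=[5.3895 10.3857 15.3288 19.6722] v=[5.2595 -3.5917 -3.8118 3.8170]
Step 4: x=[6.4099 9.6631 14.5185 20.4881] v=[5.1022 -3.6129 -4.0517 4.0796]
Step 5: x=[7.1778 9.0687 13.7973 21.2265] v=[3.8395 -2.9720 -3.6060 3.6918]
Step 6: x=[7.5227 8.7013 13.2921 21.7705] v=[1.7247 -1.8369 -2.5258 2.7201]
Max displacement = 2.5227

Answer: 2.5227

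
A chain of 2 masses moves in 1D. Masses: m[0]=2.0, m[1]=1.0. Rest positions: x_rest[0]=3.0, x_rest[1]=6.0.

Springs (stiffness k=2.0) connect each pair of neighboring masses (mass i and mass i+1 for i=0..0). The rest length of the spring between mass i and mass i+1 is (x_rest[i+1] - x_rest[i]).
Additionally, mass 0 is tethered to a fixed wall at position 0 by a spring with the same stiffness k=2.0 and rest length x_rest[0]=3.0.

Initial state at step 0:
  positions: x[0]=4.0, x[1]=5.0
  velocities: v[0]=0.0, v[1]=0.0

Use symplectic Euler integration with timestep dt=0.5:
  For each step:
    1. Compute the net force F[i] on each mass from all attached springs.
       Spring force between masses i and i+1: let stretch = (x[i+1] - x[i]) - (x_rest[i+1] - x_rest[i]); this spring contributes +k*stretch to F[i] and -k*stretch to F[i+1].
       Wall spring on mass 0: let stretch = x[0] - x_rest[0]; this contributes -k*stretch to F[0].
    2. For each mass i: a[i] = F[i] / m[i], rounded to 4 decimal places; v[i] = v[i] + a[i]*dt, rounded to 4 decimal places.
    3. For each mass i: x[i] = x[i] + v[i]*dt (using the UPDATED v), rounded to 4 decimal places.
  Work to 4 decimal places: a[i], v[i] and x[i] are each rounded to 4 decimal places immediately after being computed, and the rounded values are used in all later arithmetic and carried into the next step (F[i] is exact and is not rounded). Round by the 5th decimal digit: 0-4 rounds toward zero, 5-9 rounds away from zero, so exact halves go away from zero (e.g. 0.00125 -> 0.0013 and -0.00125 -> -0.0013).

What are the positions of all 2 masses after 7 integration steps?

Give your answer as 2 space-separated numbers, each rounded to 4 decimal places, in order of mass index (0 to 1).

Answer: 3.4390 4.9708

Derivation:
Step 0: x=[4.0000 5.0000] v=[0.0000 0.0000]
Step 1: x=[3.2500 6.0000] v=[-1.5000 2.0000]
Step 2: x=[2.3750 7.1250] v=[-1.7500 2.2500]
Step 3: x=[2.0938 7.3750] v=[-0.5625 0.5000]
Step 4: x=[2.6094 6.4844] v=[1.0312 -1.7812]
Step 5: x=[3.4414 5.1563] v=[1.6640 -2.6562]
Step 6: x=[3.8418 4.4708] v=[0.8008 -1.3711]
Step 7: x=[3.4390 4.9708] v=[-0.8056 0.9999]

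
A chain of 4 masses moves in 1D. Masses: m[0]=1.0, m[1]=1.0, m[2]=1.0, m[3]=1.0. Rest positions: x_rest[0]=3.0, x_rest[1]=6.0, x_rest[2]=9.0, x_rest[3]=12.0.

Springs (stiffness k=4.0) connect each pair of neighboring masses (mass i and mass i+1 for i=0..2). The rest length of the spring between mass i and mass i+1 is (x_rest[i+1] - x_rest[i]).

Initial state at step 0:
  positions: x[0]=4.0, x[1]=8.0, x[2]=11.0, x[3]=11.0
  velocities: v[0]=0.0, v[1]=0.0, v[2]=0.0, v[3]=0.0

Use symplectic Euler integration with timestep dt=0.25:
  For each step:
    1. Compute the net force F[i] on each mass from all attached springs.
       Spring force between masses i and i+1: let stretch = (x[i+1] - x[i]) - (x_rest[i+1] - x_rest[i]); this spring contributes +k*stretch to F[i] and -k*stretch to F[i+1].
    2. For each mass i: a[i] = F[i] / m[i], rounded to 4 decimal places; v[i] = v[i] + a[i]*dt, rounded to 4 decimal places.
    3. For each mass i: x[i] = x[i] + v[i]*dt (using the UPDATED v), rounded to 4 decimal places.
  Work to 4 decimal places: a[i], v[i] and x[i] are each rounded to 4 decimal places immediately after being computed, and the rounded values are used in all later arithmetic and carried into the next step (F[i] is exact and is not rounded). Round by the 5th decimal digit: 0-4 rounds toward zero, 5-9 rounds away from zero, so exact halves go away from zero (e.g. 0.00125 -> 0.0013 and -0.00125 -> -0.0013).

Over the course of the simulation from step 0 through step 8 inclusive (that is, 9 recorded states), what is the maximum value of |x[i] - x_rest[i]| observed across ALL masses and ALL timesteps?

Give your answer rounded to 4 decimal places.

Step 0: x=[4.0000 8.0000 11.0000 11.0000] v=[0.0000 0.0000 0.0000 0.0000]
Step 1: x=[4.2500 7.7500 10.2500 11.7500] v=[1.0000 -1.0000 -3.0000 3.0000]
Step 2: x=[4.6250 7.2500 9.2500 12.8750] v=[1.5000 -2.0000 -4.0000 4.5000]
Step 3: x=[4.9063 6.5938 8.6563 13.8438] v=[1.1250 -2.6250 -2.3750 3.8750]
Step 4: x=[4.8594 6.0313 8.8438 14.2657] v=[-0.1875 -2.2500 0.7500 1.6875]
Step 5: x=[4.3555 5.8790 9.6837 14.0821] v=[-2.0156 -0.6094 3.3594 -0.7344]
Step 6: x=[3.4825 6.2970 10.6720 13.5489] v=[-3.4921 1.6718 3.9531 -2.1328]
Step 7: x=[2.5631 7.1051 11.2858 13.0465] v=[-3.6776 3.2323 2.4550 -2.0097]
Step 8: x=[2.0292 7.8229 11.2946 12.8539] v=[-2.1356 2.8710 0.0350 -0.7704]
Max displacement = 2.2946

Answer: 2.2946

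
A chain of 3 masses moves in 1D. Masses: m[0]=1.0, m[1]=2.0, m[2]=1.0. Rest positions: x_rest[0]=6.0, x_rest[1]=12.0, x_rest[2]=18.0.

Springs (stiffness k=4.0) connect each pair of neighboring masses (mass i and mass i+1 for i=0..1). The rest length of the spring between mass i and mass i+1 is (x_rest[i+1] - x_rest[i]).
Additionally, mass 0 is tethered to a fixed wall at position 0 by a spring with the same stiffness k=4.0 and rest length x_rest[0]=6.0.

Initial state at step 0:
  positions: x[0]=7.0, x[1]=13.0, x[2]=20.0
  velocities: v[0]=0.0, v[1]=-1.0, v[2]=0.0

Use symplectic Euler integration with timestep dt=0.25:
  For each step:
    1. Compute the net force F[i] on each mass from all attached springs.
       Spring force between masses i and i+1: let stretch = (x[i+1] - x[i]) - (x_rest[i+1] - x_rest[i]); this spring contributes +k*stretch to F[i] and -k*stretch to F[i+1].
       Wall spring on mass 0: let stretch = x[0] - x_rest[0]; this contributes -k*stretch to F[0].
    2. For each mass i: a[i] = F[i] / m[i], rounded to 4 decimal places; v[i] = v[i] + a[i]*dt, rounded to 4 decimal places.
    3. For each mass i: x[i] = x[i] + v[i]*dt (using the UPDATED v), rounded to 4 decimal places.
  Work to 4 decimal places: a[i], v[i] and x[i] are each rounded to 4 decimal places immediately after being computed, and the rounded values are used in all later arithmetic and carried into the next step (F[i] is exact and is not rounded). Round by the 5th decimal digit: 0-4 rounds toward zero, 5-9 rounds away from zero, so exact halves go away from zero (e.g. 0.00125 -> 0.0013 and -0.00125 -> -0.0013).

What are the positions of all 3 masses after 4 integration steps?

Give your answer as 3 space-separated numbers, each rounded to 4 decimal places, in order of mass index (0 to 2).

Answer: 5.8223 12.6494 18.1505

Derivation:
Step 0: x=[7.0000 13.0000 20.0000] v=[0.0000 -1.0000 0.0000]
Step 1: x=[6.7500 12.8750 19.7500] v=[-1.0000 -0.5000 -1.0000]
Step 2: x=[6.3438 12.8438 19.2813] v=[-1.6250 -0.1250 -1.8750]
Step 3: x=[5.9766 12.8047 18.7032] v=[-1.4688 -0.1563 -2.3125]
Step 4: x=[5.8223 12.6494 18.1505] v=[-0.6173 -0.6211 -2.2110]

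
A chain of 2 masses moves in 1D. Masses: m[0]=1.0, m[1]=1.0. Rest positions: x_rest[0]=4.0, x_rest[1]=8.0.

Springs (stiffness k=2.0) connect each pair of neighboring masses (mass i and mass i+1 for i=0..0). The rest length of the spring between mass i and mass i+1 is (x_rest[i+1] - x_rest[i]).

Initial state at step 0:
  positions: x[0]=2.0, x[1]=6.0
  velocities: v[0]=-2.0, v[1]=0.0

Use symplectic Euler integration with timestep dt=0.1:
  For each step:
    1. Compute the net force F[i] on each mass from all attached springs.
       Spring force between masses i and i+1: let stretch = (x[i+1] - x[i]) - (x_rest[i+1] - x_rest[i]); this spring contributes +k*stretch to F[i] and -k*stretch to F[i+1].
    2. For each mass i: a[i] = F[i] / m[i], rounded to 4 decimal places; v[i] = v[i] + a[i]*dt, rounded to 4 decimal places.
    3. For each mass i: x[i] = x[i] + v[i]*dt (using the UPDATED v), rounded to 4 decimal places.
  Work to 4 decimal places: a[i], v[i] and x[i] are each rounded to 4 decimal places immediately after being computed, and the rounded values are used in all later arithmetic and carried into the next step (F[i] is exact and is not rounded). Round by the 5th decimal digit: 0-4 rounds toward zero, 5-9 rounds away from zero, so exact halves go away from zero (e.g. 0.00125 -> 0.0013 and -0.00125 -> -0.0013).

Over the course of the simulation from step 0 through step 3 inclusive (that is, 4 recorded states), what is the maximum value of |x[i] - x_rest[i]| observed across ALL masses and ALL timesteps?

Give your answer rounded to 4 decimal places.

Answer: 2.5842

Derivation:
Step 0: x=[2.0000 6.0000] v=[-2.0000 0.0000]
Step 1: x=[1.8000 6.0000] v=[-2.0000 0.0000]
Step 2: x=[1.6040 5.9960] v=[-1.9600 -0.0400]
Step 3: x=[1.4158 5.9842] v=[-1.8816 -0.1184]
Max displacement = 2.5842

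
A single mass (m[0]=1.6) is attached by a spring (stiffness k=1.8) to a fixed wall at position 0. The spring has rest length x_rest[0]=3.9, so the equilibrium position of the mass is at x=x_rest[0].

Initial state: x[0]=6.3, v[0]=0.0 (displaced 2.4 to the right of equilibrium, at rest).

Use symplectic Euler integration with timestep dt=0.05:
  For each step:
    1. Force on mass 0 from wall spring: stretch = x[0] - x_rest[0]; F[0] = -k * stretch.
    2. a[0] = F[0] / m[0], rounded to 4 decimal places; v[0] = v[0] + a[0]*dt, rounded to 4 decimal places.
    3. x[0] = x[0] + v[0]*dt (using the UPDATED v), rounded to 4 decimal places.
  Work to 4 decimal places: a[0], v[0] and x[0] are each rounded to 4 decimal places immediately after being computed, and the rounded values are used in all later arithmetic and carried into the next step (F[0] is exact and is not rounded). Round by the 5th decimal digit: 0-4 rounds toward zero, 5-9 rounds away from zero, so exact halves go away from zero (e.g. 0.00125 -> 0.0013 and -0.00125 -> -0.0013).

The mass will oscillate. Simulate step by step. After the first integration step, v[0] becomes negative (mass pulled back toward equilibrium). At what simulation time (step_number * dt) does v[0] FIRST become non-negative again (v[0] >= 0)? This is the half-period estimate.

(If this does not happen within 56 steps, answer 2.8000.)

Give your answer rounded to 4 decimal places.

Step 0: x=[6.3000] v=[0.0000]
Step 1: x=[6.2933] v=[-0.1350]
Step 2: x=[6.2798] v=[-0.2696]
Step 3: x=[6.2596] v=[-0.4035]
Step 4: x=[6.2328] v=[-0.5362]
Step 5: x=[6.1994] v=[-0.6674]
Step 6: x=[6.1596] v=[-0.7967]
Step 7: x=[6.1134] v=[-0.9238]
Step 8: x=[6.0610] v=[-1.0483]
Step 9: x=[6.0025] v=[-1.1699]
Step 10: x=[5.9381] v=[-1.2882]
Step 11: x=[5.8680] v=[-1.4028]
Step 12: x=[5.7923] v=[-1.5135]
Step 13: x=[5.7113] v=[-1.6199]
Step 14: x=[5.6252] v=[-1.7218]
Step 15: x=[5.5343] v=[-1.8188]
Step 16: x=[5.4388] v=[-1.9107]
Step 17: x=[5.3389] v=[-1.9973]
Step 18: x=[5.2350] v=[-2.0782]
Step 19: x=[5.1273] v=[-2.1533]
Step 20: x=[5.0162] v=[-2.2223]
Step 21: x=[4.9019] v=[-2.2851]
Step 22: x=[4.7848] v=[-2.3415]
Step 23: x=[4.6652] v=[-2.3913]
Step 24: x=[4.5435] v=[-2.4343]
Step 25: x=[4.4200] v=[-2.4705]
Step 26: x=[4.2950] v=[-2.4998]
Step 27: x=[4.1689] v=[-2.5220]
Step 28: x=[4.0420] v=[-2.5371]
Step 29: x=[3.9147] v=[-2.5451]
Step 30: x=[3.7874] v=[-2.5459]
Step 31: x=[3.6604] v=[-2.5396]
Step 32: x=[3.5341] v=[-2.5261]
Step 33: x=[3.4088] v=[-2.5055]
Step 34: x=[3.2849] v=[-2.4779]
Step 35: x=[3.1627] v=[-2.4433]
Step 36: x=[3.0426] v=[-2.4018]
Step 37: x=[2.9249] v=[-2.3536]
Step 38: x=[2.8100] v=[-2.2988]
Step 39: x=[2.6981] v=[-2.2375]
Step 40: x=[2.5896] v=[-2.1699]
Step 41: x=[2.4848] v=[-2.0962]
Step 42: x=[2.3840] v=[-2.0166]
Step 43: x=[2.2874] v=[-1.9313]
Step 44: x=[2.1954] v=[-1.8406]
Step 45: x=[2.1082] v=[-1.7447]
Step 46: x=[2.0260] v=[-1.6439]
Step 47: x=[1.9491] v=[-1.5385]
Step 48: x=[1.8777] v=[-1.4288]
Step 49: x=[1.8120] v=[-1.3150]
Step 50: x=[1.7521] v=[-1.1976]
Step 51: x=[1.6983] v=[-1.0768]
Step 52: x=[1.6507] v=[-0.9530]
Step 53: x=[1.6094] v=[-0.8265]
Step 54: x=[1.5745] v=[-0.6977]
Step 55: x=[1.5462] v=[-0.5669]
Step 56: x=[1.5245] v=[-0.4345]
v[0] did not become non-negative within 56 steps; using fallback time=2.8000

Answer: 2.8000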